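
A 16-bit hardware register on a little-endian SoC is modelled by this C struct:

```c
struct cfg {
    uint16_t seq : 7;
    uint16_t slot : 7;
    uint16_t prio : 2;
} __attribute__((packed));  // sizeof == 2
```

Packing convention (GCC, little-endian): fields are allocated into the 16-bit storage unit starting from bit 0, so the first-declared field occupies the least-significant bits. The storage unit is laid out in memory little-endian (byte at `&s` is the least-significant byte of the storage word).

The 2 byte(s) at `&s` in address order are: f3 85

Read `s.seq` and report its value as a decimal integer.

115

[0]=0xf3 [1]=0x85 (little-endian) → word 0x85f3
seq:7 @ bit 0 → (0x85f3>>0)&0x7f = 0x73  ←
slot:7 @ bit 7 → (0x85f3>>7)&0x7f = 0xb
prio:2 @ bit 14 → (0x85f3>>14)&0x3 = 0x2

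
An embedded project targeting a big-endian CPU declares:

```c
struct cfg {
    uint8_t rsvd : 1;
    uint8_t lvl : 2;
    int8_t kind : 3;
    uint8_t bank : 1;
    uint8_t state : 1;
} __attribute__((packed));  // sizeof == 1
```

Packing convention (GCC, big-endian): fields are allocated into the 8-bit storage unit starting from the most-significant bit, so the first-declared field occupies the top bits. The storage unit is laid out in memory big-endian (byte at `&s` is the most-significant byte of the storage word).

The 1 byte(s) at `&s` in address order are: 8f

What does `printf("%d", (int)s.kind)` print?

3

[0]=0x8f (big-endian) → word 0x8f
rsvd [7+:1] = (word>>7) & 0x1 = 1
lvl [5+:2] = (word>>5) & 0x3 = 0
kind [2+:3] = (word>>2) & 0x7 = 3  ←
bank [1+:1] = (word>>1) & 0x1 = 1
state [0+:1] = (word>>0) & 0x1 = 1
kind signed 3b, MSB=0: value = 3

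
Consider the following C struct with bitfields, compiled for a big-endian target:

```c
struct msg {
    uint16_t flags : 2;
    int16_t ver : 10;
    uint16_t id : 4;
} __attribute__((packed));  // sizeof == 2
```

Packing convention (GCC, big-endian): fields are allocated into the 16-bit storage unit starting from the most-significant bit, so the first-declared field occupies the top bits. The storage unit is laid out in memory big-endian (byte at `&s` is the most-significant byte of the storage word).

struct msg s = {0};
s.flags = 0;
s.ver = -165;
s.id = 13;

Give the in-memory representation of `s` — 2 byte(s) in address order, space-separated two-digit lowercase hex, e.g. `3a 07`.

flags:2 = 0 → 0x0 << 14 → word 0x0000
ver:10 = -165 → 0x35b << 4 → word 0x35b0
id:4 = 13 → 0xd << 0 → word 0x35bd
word = 0x35bd → big-endian bytes:
  [0]=0x35  [1]=0xbd

35 bd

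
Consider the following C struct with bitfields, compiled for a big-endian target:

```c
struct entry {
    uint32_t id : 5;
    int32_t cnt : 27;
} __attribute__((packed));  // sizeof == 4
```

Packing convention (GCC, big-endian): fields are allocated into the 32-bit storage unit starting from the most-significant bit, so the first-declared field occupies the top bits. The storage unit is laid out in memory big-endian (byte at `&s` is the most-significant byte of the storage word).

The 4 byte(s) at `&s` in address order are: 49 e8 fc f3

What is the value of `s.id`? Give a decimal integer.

9

[0]=0x49 [1]=0xe8 [2]=0xfc [3]=0xf3 (big-endian) → word 0x49e8fcf3
id:5 @ bit 27 → (0x49e8fcf3>>27)&0x1f = 0x9  ←
cnt:27 @ bit 0 → (0x49e8fcf3>>0)&0x7ffffff = 0x1e8fcf3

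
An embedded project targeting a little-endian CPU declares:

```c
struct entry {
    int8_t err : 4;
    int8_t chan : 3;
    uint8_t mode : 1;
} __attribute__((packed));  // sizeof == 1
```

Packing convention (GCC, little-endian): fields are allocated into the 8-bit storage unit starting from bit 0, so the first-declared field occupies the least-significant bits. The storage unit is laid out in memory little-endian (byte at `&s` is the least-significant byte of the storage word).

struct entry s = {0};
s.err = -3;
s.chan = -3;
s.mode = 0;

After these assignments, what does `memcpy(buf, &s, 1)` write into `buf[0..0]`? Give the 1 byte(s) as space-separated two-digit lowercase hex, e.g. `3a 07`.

5d

err (4b) val=-3 bits=0xd at bit 0: 0x0d
chan (3b) val=-3 bits=0x5 at bit 4: 0x5d
mode (1b) val=0 bits=0x0 at bit 7: 0x5d
word = 0x5d → little-endian bytes:
  [0]=0x5d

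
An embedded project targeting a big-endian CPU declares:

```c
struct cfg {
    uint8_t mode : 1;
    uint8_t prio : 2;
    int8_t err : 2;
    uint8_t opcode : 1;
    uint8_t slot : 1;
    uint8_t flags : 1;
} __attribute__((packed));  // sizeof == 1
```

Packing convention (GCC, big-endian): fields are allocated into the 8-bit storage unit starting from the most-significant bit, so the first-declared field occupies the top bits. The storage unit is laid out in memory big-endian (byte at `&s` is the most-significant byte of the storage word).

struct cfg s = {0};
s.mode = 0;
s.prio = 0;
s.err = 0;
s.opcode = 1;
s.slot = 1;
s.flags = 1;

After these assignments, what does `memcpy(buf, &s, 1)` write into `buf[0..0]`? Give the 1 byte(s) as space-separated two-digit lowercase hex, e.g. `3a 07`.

07

mode (1b) val=0 bits=0x0 at bit 7: 0x00
prio (2b) val=0 bits=0x0 at bit 5: 0x00
err (2b) val=0 bits=0x0 at bit 3: 0x00
opcode (1b) val=1 bits=0x1 at bit 2: 0x04
slot (1b) val=1 bits=0x1 at bit 1: 0x06
flags (1b) val=1 bits=0x1 at bit 0: 0x07
word = 0x07 → big-endian bytes:
  [0]=0x07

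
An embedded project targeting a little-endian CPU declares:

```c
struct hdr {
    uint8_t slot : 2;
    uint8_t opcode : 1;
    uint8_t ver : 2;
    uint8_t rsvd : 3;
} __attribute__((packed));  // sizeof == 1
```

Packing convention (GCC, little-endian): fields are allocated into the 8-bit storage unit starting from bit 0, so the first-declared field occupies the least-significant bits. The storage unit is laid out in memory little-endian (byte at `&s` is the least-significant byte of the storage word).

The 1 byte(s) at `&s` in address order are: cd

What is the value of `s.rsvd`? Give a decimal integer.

6

[0]=0xcd (little-endian) → word 0xcd
slot [0+:2] = (word>>0) & 0x3 = 1
opcode [2+:1] = (word>>2) & 0x1 = 1
ver [3+:2] = (word>>3) & 0x3 = 1
rsvd [5+:3] = (word>>5) & 0x7 = 6  ←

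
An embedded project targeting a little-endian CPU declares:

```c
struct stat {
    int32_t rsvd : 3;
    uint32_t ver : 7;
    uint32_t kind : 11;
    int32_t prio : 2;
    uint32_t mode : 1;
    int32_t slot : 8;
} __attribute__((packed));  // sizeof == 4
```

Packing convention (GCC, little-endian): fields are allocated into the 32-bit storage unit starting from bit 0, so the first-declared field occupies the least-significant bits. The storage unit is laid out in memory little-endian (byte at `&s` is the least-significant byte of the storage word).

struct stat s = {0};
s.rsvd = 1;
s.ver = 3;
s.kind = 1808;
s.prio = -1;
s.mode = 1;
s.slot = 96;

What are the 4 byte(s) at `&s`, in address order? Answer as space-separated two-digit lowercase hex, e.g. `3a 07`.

19 40 fc 60

rsvd:3 = 1 → 0x1 << 0 → word 0x00000001
ver:7 = 3 → 0x3 << 3 → word 0x00000019
kind:11 = 1808 → 0x710 << 10 → word 0x001c4019
prio:2 = -1 → 0x3 << 21 → word 0x007c4019
mode:1 = 1 → 0x1 << 23 → word 0x00fc4019
slot:8 = 96 → 0x60 << 24 → word 0x60fc4019
word = 0x60fc4019 → little-endian bytes:
  [0]=0x19  [1]=0x40  [2]=0xfc  [3]=0x60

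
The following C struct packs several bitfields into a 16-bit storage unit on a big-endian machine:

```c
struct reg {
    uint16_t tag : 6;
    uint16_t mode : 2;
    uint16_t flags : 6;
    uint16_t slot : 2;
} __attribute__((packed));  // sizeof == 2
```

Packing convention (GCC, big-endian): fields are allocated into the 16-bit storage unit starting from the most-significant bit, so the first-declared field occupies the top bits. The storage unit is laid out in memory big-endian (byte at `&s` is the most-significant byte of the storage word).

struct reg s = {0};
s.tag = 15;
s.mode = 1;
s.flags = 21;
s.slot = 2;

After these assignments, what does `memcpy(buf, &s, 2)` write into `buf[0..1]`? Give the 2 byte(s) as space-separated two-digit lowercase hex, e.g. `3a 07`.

3d 56

tag:6 = 15 → 0xf << 10 → word 0x3c00
mode:2 = 1 → 0x1 << 8 → word 0x3d00
flags:6 = 21 → 0x15 << 2 → word 0x3d54
slot:2 = 2 → 0x2 << 0 → word 0x3d56
word = 0x3d56 → big-endian bytes:
  [0]=0x3d  [1]=0x56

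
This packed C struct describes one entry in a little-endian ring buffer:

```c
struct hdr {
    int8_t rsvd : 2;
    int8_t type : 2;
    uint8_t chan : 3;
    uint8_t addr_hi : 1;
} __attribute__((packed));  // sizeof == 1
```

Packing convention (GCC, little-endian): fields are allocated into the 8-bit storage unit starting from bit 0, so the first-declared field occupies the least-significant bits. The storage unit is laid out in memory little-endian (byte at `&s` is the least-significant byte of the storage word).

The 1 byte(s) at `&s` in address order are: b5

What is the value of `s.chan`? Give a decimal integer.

3

[0]=0xb5 (little-endian) → word 0xb5
rsvd [0+:2] = (word>>0) & 0x3 = 1
type [2+:2] = (word>>2) & 0x3 = 1
chan [4+:3] = (word>>4) & 0x7 = 3  ←
addr_hi [7+:1] = (word>>7) & 0x1 = 1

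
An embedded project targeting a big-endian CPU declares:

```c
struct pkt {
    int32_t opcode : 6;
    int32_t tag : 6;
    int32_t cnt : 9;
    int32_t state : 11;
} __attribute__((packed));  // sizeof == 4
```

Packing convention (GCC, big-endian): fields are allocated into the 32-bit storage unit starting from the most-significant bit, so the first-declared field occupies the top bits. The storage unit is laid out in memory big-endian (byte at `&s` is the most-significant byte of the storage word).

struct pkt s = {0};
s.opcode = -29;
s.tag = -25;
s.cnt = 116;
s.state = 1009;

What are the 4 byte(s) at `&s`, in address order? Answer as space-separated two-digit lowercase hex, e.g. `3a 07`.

opcode (6b) val=-29 bits=0x23 at bit 26: 0x8c000000
tag (6b) val=-25 bits=0x27 at bit 20: 0x8e700000
cnt (9b) val=116 bits=0x74 at bit 11: 0x8e73a000
state (11b) val=1009 bits=0x3f1 at bit 0: 0x8e73a3f1
word = 0x8e73a3f1 → big-endian bytes:
  [0]=0x8e  [1]=0x73  [2]=0xa3  [3]=0xf1

8e 73 a3 f1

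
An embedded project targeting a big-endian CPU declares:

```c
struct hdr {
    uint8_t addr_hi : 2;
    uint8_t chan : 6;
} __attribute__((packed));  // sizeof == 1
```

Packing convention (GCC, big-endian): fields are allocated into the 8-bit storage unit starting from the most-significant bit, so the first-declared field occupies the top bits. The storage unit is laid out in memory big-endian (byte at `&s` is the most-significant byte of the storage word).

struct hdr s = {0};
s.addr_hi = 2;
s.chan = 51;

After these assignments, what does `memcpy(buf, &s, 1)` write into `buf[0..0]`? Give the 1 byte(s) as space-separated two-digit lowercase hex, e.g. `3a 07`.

addr_hi:2 = 2 → 0x2 << 6 → word 0x80
chan:6 = 51 → 0x33 << 0 → word 0xb3
word = 0xb3 → big-endian bytes:
  [0]=0xb3

b3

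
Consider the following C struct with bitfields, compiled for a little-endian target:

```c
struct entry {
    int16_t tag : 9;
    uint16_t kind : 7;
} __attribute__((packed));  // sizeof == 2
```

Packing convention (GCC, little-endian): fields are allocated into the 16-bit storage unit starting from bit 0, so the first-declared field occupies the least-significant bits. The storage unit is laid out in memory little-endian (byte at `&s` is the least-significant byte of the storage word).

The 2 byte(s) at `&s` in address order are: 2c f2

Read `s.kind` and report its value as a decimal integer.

121

[0]=0x2c [1]=0xf2 (little-endian) → word 0xf22c
tag [0+:9] = (word>>0) & 0x1ff = 44
kind [9+:7] = (word>>9) & 0x7f = 121  ←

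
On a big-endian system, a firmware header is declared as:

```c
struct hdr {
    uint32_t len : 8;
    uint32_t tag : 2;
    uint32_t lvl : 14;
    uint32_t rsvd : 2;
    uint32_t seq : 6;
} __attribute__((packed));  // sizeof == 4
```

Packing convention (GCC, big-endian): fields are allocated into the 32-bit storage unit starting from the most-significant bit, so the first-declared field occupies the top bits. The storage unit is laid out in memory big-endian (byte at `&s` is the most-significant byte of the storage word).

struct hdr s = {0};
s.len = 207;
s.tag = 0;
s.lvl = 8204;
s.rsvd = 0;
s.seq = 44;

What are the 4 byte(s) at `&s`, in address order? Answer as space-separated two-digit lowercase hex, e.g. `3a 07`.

cf 20 0c 2c

len (8b) val=207 bits=0xcf at bit 24: 0xcf000000
tag (2b) val=0 bits=0x0 at bit 22: 0xcf000000
lvl (14b) val=8204 bits=0x200c at bit 8: 0xcf200c00
rsvd (2b) val=0 bits=0x0 at bit 6: 0xcf200c00
seq (6b) val=44 bits=0x2c at bit 0: 0xcf200c2c
word = 0xcf200c2c → big-endian bytes:
  [0]=0xcf  [1]=0x20  [2]=0x0c  [3]=0x2c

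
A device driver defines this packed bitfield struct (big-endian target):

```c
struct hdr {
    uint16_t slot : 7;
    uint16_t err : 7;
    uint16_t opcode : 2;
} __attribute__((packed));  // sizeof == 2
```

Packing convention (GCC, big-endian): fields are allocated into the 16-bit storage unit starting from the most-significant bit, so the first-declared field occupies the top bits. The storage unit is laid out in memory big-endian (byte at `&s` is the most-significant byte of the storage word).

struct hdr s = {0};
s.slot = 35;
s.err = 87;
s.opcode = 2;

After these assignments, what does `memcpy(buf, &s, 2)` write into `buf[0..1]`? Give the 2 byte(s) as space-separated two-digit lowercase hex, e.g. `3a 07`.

slot (7b) val=35 bits=0x23 at bit 9: 0x4600
err (7b) val=87 bits=0x57 at bit 2: 0x475c
opcode (2b) val=2 bits=0x2 at bit 0: 0x475e
word = 0x475e → big-endian bytes:
  [0]=0x47  [1]=0x5e

47 5e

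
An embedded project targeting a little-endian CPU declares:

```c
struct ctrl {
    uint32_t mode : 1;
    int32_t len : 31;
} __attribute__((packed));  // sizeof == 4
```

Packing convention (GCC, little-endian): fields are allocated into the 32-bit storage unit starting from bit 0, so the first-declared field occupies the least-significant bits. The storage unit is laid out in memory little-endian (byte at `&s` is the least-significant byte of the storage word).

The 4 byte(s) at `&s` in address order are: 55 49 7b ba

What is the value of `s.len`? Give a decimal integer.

-583162710

[0]=0x55 [1]=0x49 [2]=0x7b [3]=0xba (little-endian) → word 0xba7b4955
mode [0+:1] = (word>>0) & 0x1 = 1
len [1+:31] = (word>>1) & 0x7fffffff = 1564320938  ←
len signed 31b, MSB=1: 1564320938 - 2147483648 = -583162710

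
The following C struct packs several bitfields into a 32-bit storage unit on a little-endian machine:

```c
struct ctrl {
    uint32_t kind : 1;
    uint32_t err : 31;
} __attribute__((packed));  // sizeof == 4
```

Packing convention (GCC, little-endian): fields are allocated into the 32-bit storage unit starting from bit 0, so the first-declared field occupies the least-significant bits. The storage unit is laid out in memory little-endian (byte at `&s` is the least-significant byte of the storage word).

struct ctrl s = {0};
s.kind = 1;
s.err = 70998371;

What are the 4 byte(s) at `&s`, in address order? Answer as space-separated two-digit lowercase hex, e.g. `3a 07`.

c7 b2 76 08

kind:1 = 1 → 0x1 << 0 → word 0x00000001
err:31 = 70998371 → 0x43b5963 << 1 → word 0x0876b2c7
word = 0x0876b2c7 → little-endian bytes:
  [0]=0xc7  [1]=0xb2  [2]=0x76  [3]=0x08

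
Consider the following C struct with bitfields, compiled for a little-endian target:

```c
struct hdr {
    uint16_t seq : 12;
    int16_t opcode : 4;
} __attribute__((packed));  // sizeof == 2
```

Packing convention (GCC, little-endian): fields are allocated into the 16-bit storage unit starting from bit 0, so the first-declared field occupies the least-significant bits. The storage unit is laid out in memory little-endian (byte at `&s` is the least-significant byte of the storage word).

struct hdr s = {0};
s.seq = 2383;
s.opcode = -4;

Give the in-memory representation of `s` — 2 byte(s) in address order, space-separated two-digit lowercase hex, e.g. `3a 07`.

seq:12 = 2383 → 0x94f << 0 → word 0x094f
opcode:4 = -4 → 0xc << 12 → word 0xc94f
word = 0xc94f → little-endian bytes:
  [0]=0x4f  [1]=0xc9

4f c9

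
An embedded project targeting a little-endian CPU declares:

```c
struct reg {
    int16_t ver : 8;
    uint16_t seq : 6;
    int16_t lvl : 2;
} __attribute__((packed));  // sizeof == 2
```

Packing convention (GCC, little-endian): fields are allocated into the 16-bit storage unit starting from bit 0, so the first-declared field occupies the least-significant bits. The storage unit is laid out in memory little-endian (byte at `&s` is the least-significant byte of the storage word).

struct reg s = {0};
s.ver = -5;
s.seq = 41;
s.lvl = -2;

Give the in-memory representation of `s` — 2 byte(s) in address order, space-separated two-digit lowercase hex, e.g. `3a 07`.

fb a9

[0+:8] ver=-5 & 0xff = 0xfb; word=0x00fb
[8+:6] seq=41 & 0x3f = 0x29; word=0x29fb
[14+:2] lvl=-2 & 0x3 = 0x2; word=0xa9fb
word = 0xa9fb → little-endian bytes:
  [0]=0xfb  [1]=0xa9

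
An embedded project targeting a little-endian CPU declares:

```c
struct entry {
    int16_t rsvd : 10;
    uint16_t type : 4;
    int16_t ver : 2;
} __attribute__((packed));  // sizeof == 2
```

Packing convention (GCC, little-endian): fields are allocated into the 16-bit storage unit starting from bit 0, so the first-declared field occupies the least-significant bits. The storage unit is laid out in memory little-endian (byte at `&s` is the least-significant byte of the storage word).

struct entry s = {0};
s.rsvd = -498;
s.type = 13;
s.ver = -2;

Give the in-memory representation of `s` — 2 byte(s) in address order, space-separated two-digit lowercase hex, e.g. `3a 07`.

rsvd (10b) val=-498 bits=0x20e at bit 0: 0x020e
type (4b) val=13 bits=0xd at bit 10: 0x360e
ver (2b) val=-2 bits=0x2 at bit 14: 0xb60e
word = 0xb60e → little-endian bytes:
  [0]=0x0e  [1]=0xb6

0e b6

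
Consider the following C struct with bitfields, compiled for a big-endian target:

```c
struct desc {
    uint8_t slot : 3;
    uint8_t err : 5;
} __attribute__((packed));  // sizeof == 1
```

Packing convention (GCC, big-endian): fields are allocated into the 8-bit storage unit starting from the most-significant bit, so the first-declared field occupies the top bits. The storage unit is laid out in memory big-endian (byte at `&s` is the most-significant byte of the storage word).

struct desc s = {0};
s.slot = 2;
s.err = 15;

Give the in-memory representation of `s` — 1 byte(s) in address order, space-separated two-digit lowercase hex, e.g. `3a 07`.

4f

[5+:3] slot=2 & 0x7 = 0x2; word=0x40
[0+:5] err=15 & 0x1f = 0xf; word=0x4f
word = 0x4f → big-endian bytes:
  [0]=0x4f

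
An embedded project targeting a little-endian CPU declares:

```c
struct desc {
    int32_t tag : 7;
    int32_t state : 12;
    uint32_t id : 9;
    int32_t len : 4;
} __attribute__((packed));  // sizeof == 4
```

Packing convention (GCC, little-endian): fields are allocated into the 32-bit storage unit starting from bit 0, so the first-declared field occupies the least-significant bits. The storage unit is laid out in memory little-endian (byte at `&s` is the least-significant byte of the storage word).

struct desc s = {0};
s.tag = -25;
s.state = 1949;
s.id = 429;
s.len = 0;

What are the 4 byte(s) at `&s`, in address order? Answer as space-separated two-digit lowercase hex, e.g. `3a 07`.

e7 ce 6b 0d

tag (7b) val=-25 bits=0x67 at bit 0: 0x00000067
state (12b) val=1949 bits=0x79d at bit 7: 0x0003cee7
id (9b) val=429 bits=0x1ad at bit 19: 0x0d6bcee7
len (4b) val=0 bits=0x0 at bit 28: 0x0d6bcee7
word = 0x0d6bcee7 → little-endian bytes:
  [0]=0xe7  [1]=0xce  [2]=0x6b  [3]=0x0d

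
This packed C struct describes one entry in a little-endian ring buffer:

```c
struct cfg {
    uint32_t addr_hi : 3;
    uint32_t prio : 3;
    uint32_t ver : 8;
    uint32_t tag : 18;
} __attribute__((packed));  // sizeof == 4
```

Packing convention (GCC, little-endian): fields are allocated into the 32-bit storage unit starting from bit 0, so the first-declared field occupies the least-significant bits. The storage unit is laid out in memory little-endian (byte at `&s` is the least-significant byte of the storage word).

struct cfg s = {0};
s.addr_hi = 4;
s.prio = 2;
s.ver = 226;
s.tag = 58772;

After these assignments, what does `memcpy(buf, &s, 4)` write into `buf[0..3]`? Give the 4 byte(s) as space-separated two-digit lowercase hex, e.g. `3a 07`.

[0+:3] addr_hi=4 & 0x7 = 0x4; word=0x00000004
[3+:3] prio=2 & 0x7 = 0x2; word=0x00000014
[6+:8] ver=226 & 0xff = 0xe2; word=0x00003894
[14+:18] tag=58772 & 0x3ffff = 0xe594; word=0x39653894
word = 0x39653894 → little-endian bytes:
  [0]=0x94  [1]=0x38  [2]=0x65  [3]=0x39

94 38 65 39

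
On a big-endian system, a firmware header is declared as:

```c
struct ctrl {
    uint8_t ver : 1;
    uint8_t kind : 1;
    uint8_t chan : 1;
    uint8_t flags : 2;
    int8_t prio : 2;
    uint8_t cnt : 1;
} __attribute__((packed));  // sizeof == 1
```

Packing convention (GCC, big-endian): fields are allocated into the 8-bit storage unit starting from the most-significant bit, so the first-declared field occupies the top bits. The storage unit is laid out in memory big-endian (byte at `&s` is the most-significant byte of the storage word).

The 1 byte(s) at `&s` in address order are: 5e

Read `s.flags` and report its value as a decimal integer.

[0]=0x5e (big-endian) → word 0x5e
ver [7+:1] = (word>>7) & 0x1 = 0
kind [6+:1] = (word>>6) & 0x1 = 1
chan [5+:1] = (word>>5) & 0x1 = 0
flags [3+:2] = (word>>3) & 0x3 = 3  ←
prio [1+:2] = (word>>1) & 0x3 = 3
cnt [0+:1] = (word>>0) & 0x1 = 0

3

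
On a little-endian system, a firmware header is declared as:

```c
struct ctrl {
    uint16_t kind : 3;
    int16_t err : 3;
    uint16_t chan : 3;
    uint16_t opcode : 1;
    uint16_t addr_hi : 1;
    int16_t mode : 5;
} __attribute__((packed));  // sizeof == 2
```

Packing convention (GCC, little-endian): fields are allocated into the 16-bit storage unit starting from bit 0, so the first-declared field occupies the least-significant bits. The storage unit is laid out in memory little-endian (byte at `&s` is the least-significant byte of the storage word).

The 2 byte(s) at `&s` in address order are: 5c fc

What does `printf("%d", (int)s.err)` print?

3

[0]=0x5c [1]=0xfc (little-endian) → word 0xfc5c
kind [0+:3] = (word>>0) & 0x7 = 4
err [3+:3] = (word>>3) & 0x7 = 3  ←
chan [6+:3] = (word>>6) & 0x7 = 1
opcode [9+:1] = (word>>9) & 0x1 = 0
addr_hi [10+:1] = (word>>10) & 0x1 = 1
mode [11+:5] = (word>>11) & 0x1f = 31
err signed 3b, MSB=0: value = 3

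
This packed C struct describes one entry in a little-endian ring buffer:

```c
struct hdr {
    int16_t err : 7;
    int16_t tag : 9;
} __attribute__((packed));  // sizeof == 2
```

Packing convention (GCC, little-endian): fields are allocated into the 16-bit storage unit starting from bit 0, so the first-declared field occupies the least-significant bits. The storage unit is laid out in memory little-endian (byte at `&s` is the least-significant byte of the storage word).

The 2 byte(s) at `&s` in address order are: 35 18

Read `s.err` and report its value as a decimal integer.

53

[0]=0x35 [1]=0x18 (little-endian) → word 0x1835
err [0+:7] = (word>>0) & 0x7f = 53  ←
tag [7+:9] = (word>>7) & 0x1ff = 48
err signed 7b, MSB=0: value = 53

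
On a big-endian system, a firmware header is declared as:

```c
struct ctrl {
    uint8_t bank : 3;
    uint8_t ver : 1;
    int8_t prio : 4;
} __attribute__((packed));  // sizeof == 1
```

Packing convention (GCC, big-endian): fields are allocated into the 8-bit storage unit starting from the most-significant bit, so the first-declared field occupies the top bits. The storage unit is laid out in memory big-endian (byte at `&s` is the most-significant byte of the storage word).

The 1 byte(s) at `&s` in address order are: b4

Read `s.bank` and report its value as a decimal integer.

5

[0]=0xb4 (big-endian) → word 0xb4
bank [5+:3] = (word>>5) & 0x7 = 5  ←
ver [4+:1] = (word>>4) & 0x1 = 1
prio [0+:4] = (word>>0) & 0xf = 4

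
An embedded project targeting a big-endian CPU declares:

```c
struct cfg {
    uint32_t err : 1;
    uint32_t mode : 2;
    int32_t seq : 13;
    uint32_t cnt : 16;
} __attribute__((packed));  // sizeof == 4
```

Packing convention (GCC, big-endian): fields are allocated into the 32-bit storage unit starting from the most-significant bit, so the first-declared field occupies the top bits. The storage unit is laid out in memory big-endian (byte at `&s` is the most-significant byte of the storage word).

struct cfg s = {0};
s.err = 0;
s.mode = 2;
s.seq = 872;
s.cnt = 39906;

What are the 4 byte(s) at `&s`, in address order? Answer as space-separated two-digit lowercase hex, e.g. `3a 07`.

[31+:1] err=0 & 0x1 = 0x0; word=0x00000000
[29+:2] mode=2 & 0x3 = 0x2; word=0x40000000
[16+:13] seq=872 & 0x1fff = 0x368; word=0x43680000
[0+:16] cnt=39906 & 0xffff = 0x9be2; word=0x43689be2
word = 0x43689be2 → big-endian bytes:
  [0]=0x43  [1]=0x68  [2]=0x9b  [3]=0xe2

43 68 9b e2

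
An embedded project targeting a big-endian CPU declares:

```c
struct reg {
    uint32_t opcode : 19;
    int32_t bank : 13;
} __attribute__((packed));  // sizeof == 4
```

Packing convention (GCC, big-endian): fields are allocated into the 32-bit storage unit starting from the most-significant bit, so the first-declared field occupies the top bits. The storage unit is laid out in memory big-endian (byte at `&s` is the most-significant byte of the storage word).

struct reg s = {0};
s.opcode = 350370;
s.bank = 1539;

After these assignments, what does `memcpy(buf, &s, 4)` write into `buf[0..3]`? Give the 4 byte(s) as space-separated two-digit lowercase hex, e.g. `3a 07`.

ab 14 46 03

opcode:19 = 350370 → 0x558a2 << 13 → word 0xab144000
bank:13 = 1539 → 0x603 << 0 → word 0xab144603
word = 0xab144603 → big-endian bytes:
  [0]=0xab  [1]=0x14  [2]=0x46  [3]=0x03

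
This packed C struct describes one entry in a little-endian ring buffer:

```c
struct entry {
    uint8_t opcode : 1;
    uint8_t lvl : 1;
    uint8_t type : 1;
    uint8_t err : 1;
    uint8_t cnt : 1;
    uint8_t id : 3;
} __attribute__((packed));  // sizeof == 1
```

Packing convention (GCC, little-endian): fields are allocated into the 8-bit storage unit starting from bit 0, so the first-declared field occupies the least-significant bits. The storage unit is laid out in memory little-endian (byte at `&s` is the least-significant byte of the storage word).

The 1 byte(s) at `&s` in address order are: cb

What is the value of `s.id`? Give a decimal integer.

[0]=0xcb (little-endian) → word 0xcb
opcode:1 @ bit 0 → (0xcb>>0)&0x1 = 0x1
lvl:1 @ bit 1 → (0xcb>>1)&0x1 = 0x1
type:1 @ bit 2 → (0xcb>>2)&0x1 = 0x0
err:1 @ bit 3 → (0xcb>>3)&0x1 = 0x1
cnt:1 @ bit 4 → (0xcb>>4)&0x1 = 0x0
id:3 @ bit 5 → (0xcb>>5)&0x7 = 0x6  ←

6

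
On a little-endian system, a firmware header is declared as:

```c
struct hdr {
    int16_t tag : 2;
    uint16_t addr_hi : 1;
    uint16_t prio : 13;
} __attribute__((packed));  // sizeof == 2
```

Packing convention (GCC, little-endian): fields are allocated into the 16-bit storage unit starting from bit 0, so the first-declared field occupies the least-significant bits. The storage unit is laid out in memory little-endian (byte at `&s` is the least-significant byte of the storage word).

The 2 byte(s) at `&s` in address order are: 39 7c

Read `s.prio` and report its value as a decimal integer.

3975

[0]=0x39 [1]=0x7c (little-endian) → word 0x7c39
tag [0+:2] = (word>>0) & 0x3 = 1
addr_hi [2+:1] = (word>>2) & 0x1 = 0
prio [3+:13] = (word>>3) & 0x1fff = 3975  ←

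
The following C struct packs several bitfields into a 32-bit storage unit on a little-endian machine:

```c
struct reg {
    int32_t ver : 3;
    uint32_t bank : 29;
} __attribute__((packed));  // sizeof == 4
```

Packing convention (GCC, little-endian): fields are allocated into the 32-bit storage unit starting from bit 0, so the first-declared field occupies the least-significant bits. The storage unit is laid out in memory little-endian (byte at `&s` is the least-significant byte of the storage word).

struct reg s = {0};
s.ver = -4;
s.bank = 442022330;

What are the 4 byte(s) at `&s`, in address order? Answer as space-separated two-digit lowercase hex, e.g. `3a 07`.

ver:3 = -4 → 0x4 << 0 → word 0x00000004
bank:29 = 442022330 → 0x1a58b9ba << 3 → word 0xd2c5cdd4
word = 0xd2c5cdd4 → little-endian bytes:
  [0]=0xd4  [1]=0xcd  [2]=0xc5  [3]=0xd2

d4 cd c5 d2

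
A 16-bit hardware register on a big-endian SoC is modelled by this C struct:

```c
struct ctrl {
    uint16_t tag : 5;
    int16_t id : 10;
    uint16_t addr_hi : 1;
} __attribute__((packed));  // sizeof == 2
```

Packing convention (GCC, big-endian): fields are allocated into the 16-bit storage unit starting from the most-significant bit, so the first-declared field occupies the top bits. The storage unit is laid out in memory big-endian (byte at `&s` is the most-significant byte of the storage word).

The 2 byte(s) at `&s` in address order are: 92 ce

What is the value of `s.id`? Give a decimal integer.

[0]=0x92 [1]=0xce (big-endian) → word 0x92ce
tag:5 @ bit 11 → (0x92ce>>11)&0x1f = 0x12
id:10 @ bit 1 → (0x92ce>>1)&0x3ff = 0x167  ←
addr_hi:1 @ bit 0 → (0x92ce>>0)&0x1 = 0x0
id signed 10b, MSB=0: value = 359

359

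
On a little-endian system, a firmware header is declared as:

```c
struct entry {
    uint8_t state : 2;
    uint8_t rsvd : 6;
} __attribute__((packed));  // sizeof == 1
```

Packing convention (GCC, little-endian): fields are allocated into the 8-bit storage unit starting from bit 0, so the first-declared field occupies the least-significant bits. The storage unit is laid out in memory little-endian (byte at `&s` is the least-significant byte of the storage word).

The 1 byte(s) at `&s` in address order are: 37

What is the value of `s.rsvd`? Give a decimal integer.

13

[0]=0x37 (little-endian) → word 0x37
state [0+:2] = (word>>0) & 0x3 = 3
rsvd [2+:6] = (word>>2) & 0x3f = 13  ←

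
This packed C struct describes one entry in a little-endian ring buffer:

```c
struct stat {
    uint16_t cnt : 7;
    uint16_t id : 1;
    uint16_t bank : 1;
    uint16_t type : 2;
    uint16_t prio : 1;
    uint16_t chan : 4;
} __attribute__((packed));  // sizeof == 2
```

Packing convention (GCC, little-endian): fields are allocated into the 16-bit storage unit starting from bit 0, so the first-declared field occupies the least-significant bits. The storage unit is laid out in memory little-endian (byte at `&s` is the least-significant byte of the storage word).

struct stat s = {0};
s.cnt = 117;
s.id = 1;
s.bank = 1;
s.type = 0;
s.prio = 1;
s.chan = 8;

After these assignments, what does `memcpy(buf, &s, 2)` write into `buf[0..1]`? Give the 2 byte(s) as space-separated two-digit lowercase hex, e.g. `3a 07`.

cnt (7b) val=117 bits=0x75 at bit 0: 0x0075
id (1b) val=1 bits=0x1 at bit 7: 0x00f5
bank (1b) val=1 bits=0x1 at bit 8: 0x01f5
type (2b) val=0 bits=0x0 at bit 9: 0x01f5
prio (1b) val=1 bits=0x1 at bit 11: 0x09f5
chan (4b) val=8 bits=0x8 at bit 12: 0x89f5
word = 0x89f5 → little-endian bytes:
  [0]=0xf5  [1]=0x89

f5 89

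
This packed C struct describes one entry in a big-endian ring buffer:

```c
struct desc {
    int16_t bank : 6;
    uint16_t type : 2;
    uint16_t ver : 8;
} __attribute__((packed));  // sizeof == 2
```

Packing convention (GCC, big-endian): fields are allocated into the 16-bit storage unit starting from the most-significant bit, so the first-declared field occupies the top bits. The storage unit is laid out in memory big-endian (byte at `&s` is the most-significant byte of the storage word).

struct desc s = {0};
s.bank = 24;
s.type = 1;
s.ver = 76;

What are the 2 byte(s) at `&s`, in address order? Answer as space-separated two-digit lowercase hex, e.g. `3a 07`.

61 4c

[10+:6] bank=24 & 0x3f = 0x18; word=0x6000
[8+:2] type=1 & 0x3 = 0x1; word=0x6100
[0+:8] ver=76 & 0xff = 0x4c; word=0x614c
word = 0x614c → big-endian bytes:
  [0]=0x61  [1]=0x4c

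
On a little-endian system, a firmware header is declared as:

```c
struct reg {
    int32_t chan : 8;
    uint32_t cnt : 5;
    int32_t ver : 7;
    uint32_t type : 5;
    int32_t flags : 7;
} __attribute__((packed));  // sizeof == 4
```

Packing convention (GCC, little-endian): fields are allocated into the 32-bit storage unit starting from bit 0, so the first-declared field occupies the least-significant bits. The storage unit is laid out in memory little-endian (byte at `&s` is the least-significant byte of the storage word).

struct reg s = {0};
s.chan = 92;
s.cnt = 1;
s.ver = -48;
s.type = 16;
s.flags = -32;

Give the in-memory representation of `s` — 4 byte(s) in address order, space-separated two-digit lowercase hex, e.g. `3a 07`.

5c 01 0a c1

[0+:8] chan=92 & 0xff = 0x5c; word=0x0000005c
[8+:5] cnt=1 & 0x1f = 0x1; word=0x0000015c
[13+:7] ver=-48 & 0x7f = 0x50; word=0x000a015c
[20+:5] type=16 & 0x1f = 0x10; word=0x010a015c
[25+:7] flags=-32 & 0x7f = 0x60; word=0xc10a015c
word = 0xc10a015c → little-endian bytes:
  [0]=0x5c  [1]=0x01  [2]=0x0a  [3]=0xc1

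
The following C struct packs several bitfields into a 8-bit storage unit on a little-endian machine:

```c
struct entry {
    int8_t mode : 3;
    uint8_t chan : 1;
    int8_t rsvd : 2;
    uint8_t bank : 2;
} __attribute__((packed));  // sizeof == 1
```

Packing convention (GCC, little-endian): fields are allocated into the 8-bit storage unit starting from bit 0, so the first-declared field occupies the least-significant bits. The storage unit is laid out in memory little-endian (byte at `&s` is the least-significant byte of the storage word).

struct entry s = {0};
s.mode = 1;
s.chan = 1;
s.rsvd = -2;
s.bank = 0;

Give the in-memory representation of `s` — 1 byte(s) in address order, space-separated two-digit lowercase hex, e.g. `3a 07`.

mode (3b) val=1 bits=0x1 at bit 0: 0x01
chan (1b) val=1 bits=0x1 at bit 3: 0x09
rsvd (2b) val=-2 bits=0x2 at bit 4: 0x29
bank (2b) val=0 bits=0x0 at bit 6: 0x29
word = 0x29 → little-endian bytes:
  [0]=0x29

29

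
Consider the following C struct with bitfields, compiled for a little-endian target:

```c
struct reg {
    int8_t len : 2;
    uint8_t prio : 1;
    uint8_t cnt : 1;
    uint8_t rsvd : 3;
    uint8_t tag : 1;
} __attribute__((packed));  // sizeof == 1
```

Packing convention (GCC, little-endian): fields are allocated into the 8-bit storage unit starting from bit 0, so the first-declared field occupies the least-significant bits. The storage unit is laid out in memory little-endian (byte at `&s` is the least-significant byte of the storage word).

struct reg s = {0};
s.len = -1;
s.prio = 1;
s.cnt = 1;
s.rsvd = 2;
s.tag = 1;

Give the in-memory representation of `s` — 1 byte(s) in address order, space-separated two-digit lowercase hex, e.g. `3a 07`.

len (2b) val=-1 bits=0x3 at bit 0: 0x03
prio (1b) val=1 bits=0x1 at bit 2: 0x07
cnt (1b) val=1 bits=0x1 at bit 3: 0x0f
rsvd (3b) val=2 bits=0x2 at bit 4: 0x2f
tag (1b) val=1 bits=0x1 at bit 7: 0xaf
word = 0xaf → little-endian bytes:
  [0]=0xaf

af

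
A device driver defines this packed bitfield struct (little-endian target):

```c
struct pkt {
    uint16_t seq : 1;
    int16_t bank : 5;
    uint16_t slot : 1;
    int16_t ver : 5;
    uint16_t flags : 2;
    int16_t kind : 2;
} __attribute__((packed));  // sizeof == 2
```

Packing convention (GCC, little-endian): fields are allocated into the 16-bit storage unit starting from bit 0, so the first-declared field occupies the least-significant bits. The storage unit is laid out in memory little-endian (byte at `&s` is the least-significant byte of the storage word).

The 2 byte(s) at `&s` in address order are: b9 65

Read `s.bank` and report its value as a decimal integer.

[0]=0xb9 [1]=0x65 (little-endian) → word 0x65b9
seq:1 @ bit 0 → (0x65b9>>0)&0x1 = 0x1
bank:5 @ bit 1 → (0x65b9>>1)&0x1f = 0x1c  ←
slot:1 @ bit 6 → (0x65b9>>6)&0x1 = 0x0
ver:5 @ bit 7 → (0x65b9>>7)&0x1f = 0xb
flags:2 @ bit 12 → (0x65b9>>12)&0x3 = 0x2
kind:2 @ bit 14 → (0x65b9>>14)&0x3 = 0x1
bank signed 5b, MSB=1: 28 - 32 = -4

-4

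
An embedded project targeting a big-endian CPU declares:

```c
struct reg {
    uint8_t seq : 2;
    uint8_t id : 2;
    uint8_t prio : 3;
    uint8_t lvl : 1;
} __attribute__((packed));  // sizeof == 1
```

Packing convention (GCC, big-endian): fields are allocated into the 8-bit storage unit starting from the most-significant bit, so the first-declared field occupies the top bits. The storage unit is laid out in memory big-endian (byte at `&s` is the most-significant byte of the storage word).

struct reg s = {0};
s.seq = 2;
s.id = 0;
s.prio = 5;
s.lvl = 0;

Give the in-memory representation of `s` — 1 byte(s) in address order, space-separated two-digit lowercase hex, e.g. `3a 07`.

8a

[6+:2] seq=2 & 0x3 = 0x2; word=0x80
[4+:2] id=0 & 0x3 = 0x0; word=0x80
[1+:3] prio=5 & 0x7 = 0x5; word=0x8a
[0+:1] lvl=0 & 0x1 = 0x0; word=0x8a
word = 0x8a → big-endian bytes:
  [0]=0x8a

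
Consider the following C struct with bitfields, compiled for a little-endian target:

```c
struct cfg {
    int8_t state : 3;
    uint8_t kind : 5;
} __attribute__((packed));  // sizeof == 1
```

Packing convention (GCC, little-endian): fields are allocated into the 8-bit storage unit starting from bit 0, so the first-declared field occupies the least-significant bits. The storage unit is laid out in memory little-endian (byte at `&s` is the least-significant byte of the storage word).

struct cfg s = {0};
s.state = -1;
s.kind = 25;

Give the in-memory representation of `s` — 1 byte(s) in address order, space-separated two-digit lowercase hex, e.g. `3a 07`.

[0+:3] state=-1 & 0x7 = 0x7; word=0x07
[3+:5] kind=25 & 0x1f = 0x19; word=0xcf
word = 0xcf → little-endian bytes:
  [0]=0xcf

cf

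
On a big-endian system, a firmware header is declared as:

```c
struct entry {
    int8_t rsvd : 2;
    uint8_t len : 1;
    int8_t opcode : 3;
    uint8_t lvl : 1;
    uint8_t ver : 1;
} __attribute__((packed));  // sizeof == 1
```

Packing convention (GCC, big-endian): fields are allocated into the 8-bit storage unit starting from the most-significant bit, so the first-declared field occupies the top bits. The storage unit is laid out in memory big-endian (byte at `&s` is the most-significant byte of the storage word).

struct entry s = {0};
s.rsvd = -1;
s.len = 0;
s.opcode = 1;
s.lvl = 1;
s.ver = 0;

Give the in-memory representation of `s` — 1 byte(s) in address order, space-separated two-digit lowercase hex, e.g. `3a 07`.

c6

[6+:2] rsvd=-1 & 0x3 = 0x3; word=0xc0
[5+:1] len=0 & 0x1 = 0x0; word=0xc0
[2+:3] opcode=1 & 0x7 = 0x1; word=0xc4
[1+:1] lvl=1 & 0x1 = 0x1; word=0xc6
[0+:1] ver=0 & 0x1 = 0x0; word=0xc6
word = 0xc6 → big-endian bytes:
  [0]=0xc6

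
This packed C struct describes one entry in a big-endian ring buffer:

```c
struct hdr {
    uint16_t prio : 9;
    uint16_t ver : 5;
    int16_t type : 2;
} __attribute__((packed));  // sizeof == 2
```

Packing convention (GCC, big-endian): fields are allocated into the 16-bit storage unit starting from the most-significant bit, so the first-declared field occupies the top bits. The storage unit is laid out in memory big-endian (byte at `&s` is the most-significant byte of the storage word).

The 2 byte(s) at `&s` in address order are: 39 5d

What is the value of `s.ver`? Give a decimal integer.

[0]=0x39 [1]=0x5d (big-endian) → word 0x395d
prio:9 @ bit 7 → (0x395d>>7)&0x1ff = 0x72
ver:5 @ bit 2 → (0x395d>>2)&0x1f = 0x17  ←
type:2 @ bit 0 → (0x395d>>0)&0x3 = 0x1

23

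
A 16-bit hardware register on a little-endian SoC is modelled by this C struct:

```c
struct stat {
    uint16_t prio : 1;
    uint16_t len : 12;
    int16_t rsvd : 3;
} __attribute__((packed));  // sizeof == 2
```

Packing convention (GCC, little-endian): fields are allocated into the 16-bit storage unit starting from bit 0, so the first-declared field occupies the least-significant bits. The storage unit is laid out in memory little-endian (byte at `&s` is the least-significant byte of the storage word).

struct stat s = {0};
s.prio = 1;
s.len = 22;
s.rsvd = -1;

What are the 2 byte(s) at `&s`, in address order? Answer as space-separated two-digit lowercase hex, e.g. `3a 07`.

prio:1 = 1 → 0x1 << 0 → word 0x0001
len:12 = 22 → 0x16 << 1 → word 0x002d
rsvd:3 = -1 → 0x7 << 13 → word 0xe02d
word = 0xe02d → little-endian bytes:
  [0]=0x2d  [1]=0xe0

2d e0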